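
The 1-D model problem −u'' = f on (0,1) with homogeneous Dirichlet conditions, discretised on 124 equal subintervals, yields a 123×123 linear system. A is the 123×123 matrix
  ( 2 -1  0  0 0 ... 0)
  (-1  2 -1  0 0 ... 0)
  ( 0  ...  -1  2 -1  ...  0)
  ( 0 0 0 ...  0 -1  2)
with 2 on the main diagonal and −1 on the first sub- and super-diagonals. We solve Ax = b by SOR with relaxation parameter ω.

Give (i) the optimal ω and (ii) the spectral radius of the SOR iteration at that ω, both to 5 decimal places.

ω* = 1.95059, ρ_SOR = 0.95059

spectrum of D⁻¹(L+U) = {cos(kπ/124) : 1≤k≤123}; ρ_J = cos(π/124) = 0.99968.
√(1−ρ_J²) = |sin(π/124)| = 0.025333
ω* = 2/(1 + 0.025333) = 2/1.025333 = 1.95059.
ρ_SOR = ω* − 1 = 1.95059 − 1 = 0.95059.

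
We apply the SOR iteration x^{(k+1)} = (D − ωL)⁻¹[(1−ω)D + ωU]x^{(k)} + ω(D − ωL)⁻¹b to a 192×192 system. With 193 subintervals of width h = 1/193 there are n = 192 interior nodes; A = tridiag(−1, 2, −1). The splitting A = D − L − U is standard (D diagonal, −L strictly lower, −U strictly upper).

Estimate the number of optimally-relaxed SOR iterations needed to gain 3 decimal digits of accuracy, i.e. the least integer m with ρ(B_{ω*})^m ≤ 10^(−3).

m = 213

B_J for the 192×192 system has eigenvalues cos(kπ/193); ρ_J = cos(π/193) = 0.9998675.
√(1−ρ_J²) simplifies to sin(π/193) = 0.0162770.
ω* = 2 / (1 + 0.0162770) = 2 / 1.0162770 ≈ 1.9679674.
ρ(B_{ω*}) = ω*−1 = 0.9679674
For 3 digits: m = 3·ln10 / (−ln 0.9679674) = 6.90776/0.0325569 = 212.175; round up → m = 213.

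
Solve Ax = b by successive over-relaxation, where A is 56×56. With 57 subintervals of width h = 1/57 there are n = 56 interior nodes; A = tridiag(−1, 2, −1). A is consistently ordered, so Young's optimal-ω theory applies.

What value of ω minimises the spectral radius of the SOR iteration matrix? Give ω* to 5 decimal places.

[ρ_J] n=56: ρ(B_J) = cos(π/(n+1)) = cos(π/57) = 0.99848.
√(1−ρ_J²) = |sin(π/57)| = 0.055088
ω* = 2 / (1 + 0.055088) = 2 / 1.055088 ≈ 1.89558.
Hence ρ(B_{ω*}) = 1.89558 − 1 = 0.89558.

ω* = 1.89558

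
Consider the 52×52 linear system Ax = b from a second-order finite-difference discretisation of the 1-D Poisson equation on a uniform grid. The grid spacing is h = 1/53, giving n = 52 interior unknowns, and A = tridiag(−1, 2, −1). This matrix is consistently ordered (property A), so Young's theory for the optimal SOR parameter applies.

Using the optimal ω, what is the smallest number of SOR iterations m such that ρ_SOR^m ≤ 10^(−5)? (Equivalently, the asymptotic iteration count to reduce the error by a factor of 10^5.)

m = 98

[ρ_J] n=52: ρ(B_J) = cos(π/(n+1)) = cos(π/53) = 0.9982437.
√(1 − cos²(π/53)) = sin(π/53) ≈ 0.0592406.
ω* = 2/(1+0.0592406) = 1.8881451
and ρ(B_{ω*}) = 1.8881451 − 1 = 0.8881451.
5·ln10 = 11.5129; −ln(0.8881451) = 0.11862; m = ⌈11.5129/0.11862⌉ = ⌈97.057⌉ = 98.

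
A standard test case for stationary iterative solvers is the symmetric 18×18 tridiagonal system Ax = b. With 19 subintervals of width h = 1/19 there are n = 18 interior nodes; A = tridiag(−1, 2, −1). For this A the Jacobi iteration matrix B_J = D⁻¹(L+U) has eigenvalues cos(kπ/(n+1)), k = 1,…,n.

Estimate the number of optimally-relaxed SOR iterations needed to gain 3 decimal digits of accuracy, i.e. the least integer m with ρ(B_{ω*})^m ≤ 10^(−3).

m = 21

B_J for the 18×18 system has eigenvalues cos(kπ/19); ρ_J = cos(π/19) = 0.9863613.
√(1 − cos²(π/19)) = sin(π/19) ≈ 0.1645946.
Young: ω* = 2/(1+√(1−ρ_J²)) = 2/(1+0.1645946) = 2/1.1645946 = 1.7173358.
ρ_SOR = ω* − 1 ≈ 0.7173358.
3·ln10 = 6.90776; −ln(0.7173358) = 0.332211; m = ⌈6.90776/0.332211⌉ = ⌈20.793⌉ = 21.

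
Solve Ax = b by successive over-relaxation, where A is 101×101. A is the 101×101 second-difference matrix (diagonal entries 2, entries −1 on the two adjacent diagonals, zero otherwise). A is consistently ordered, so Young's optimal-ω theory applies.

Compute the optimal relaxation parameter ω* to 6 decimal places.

ω* = 1.940250

With n=101, ρ(Jacobi) = cos(π/102) = 0.999526.
root = sin(π/102) = 0.0307951  (since 1−cos² = sin²).
Then 2/(1+√(1−ρ_J²)) = 2/(1+0.0307951); ω* = 2/1.0307951 = 1.940250.
and ρ(B_{ω*}) = 1.940250 − 1 = 0.940250.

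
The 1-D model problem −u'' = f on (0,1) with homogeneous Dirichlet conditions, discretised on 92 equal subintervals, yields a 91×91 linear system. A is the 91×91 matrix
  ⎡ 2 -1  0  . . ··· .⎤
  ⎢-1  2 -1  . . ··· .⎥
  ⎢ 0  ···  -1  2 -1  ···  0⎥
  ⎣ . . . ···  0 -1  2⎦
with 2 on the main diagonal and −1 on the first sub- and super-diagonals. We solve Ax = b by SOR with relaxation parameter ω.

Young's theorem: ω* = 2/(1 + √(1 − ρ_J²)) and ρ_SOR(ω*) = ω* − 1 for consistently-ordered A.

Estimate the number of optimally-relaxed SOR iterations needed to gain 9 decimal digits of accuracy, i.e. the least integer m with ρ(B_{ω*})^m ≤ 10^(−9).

m = 304

½·tridiag(1,0,1) at n=91: λ_k = cos(kπ/92); max |λ| at k=1 ⇒ ρ_J = cos(π/92) ≈ 0.9994170.
√(1−ρ_J²) simplifies to sin(π/92) = 0.0341411.
Young: ω* = 2/(1+√(1−ρ_J²)) = 2/(1+0.0341411) = 2/1.0341411 = 1.9339721.
ρ_SOR = ω* − 1 ≈ 0.9339721.
m ≥ 9·ln10 / (−ln 0.9339721) = 303.377; smallest integer m = 304.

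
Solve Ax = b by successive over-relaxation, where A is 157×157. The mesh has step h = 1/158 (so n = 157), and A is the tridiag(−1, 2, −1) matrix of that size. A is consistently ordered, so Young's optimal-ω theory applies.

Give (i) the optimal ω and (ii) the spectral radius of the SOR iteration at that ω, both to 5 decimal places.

ω* = 1.96101, ρ_SOR = 0.96101

B_J for the 157×157 system has eigenvalues cos(kπ/158); ρ_J = cos(π/158) = 0.99980.
1 − cos²(π/158) = sin²(π/158) ⇒ √(1−ρ_J²) = sin(π/158) = 0.019882.
Then 2/(1+√(1−ρ_J²)) = 2/(1+0.019882); ω* = 2/1.019882 = 1.96101.
[ρ_SOR] ω* − 1 = 0.96101.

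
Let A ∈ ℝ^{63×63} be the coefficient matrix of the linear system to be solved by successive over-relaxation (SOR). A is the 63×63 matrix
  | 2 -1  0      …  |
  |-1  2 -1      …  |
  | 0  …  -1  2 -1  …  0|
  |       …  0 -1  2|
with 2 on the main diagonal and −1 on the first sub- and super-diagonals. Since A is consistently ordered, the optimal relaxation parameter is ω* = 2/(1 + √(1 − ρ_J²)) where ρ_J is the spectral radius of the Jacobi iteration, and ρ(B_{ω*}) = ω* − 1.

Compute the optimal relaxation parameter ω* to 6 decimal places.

ω* = 1.906455

spectrum of D⁻¹(L+U) = {cos(kπ/64) : 1≤k≤63}; ρ_J = cos(π/64) = 0.998795.
√(1−ρ_J²) = |sin(π/64)| = 0.0490677
ω* = 2/(1+0.0490677) = 1.906455
Hence ρ(B_{ω*}) = 1.906455 − 1 = 0.906455.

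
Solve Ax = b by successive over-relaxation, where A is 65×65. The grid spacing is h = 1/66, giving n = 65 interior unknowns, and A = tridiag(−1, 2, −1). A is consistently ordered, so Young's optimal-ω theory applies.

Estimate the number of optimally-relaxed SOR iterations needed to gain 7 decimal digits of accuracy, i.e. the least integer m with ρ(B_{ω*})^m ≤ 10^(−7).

[ρ_J] n=65: ρ(B_J) = cos(π/(n+1)) = cos(π/66) = 0.9988673.
root = sin(π/66) = 0.0475819  (since 1−cos² = sin²).
ω* = 2 / (1 + 0.0475819) = 2 / 1.0475819 ≈ 1.9091586.
ρ_SOR = ω* − 1 = 1.9091586 − 1 = 0.9091586.
(0.9091586)^m ≤ 10^{−7}  ⇒  m·ln(0.9091586) ≤ −7·ln10  ⇒  m ≥ 169.244  ⇒  m = 170

m = 170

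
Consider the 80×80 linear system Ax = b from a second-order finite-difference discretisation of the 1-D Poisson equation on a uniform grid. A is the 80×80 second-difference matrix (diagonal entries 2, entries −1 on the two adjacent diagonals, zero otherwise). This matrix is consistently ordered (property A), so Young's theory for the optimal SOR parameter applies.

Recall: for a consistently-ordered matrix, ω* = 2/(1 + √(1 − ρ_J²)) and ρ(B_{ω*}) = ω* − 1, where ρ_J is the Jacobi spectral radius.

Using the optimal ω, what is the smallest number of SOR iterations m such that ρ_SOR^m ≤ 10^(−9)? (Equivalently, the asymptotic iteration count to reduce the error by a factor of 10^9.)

[ρ_J] n=80: ρ(B_J) = cos(π/(n+1)) = cos(π/81) = 0.9992480.
1 − cos²(π/81) = sin²(π/81) ⇒ √(1−ρ_J²) = sin(π/81) = 0.0387754.
So ω* = 2/1.0387754 = 1.9253440 (Young).
ρ(B_{ω*}) = ω*−1 = 0.9253440
9·ln10 = 20.7233; −ln(0.9253440) = 0.0775897; m = ⌈20.7233/0.0775897⌉ = ⌈267.088⌉ = 268.

m = 268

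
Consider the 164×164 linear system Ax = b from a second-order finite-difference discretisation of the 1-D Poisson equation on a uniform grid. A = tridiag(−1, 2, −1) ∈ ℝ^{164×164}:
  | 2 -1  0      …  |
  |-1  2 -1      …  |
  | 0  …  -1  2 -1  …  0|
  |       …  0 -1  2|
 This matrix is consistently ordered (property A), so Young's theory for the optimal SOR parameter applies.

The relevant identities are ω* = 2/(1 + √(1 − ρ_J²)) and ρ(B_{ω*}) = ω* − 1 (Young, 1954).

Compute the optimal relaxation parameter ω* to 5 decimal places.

spectrum of D⁻¹(L+U) = {cos(kπ/165) : 1≤k≤164}; ρ_J = cos(π/165) = 0.99982.
root = sin(π/165) = 0.019039  (since 1−cos² = sin²).
[ω*] 2 ÷ (1 + 0.019039) = 2 ÷ 1.019039 = 1.96263.
Hence ρ(B_{ω*}) = 1.96263 − 1 = 0.96263.

ω* = 1.96263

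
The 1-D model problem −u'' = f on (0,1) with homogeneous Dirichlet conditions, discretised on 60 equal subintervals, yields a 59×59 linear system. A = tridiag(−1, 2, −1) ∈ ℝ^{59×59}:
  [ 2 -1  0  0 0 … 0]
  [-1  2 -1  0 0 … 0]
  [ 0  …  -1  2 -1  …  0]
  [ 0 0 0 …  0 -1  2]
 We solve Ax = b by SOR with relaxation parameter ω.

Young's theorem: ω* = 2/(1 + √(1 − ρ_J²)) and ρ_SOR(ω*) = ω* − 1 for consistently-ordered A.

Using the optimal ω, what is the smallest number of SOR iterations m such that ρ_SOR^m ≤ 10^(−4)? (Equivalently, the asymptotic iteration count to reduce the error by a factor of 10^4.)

m = 88

B_J for the 59×59 system has eigenvalues cos(kπ/60); ρ_J = cos(π/60) = 0.9986295.
root = sin(π/60) = 0.0523360  (since 1−cos² = sin²).
ω* = 2 / (1 + 0.0523360) = 2 / 1.0523360 ≈ 1.9005337.
and ρ(B_{ω*}) = 1.9005337 − 1 = 0.9005337.
(0.9005337)^m ≤ 10^{−4}  ⇒  m·ln(0.9005337) ≤ −4·ln10  ⇒  m ≥ 87.912  ⇒  m = 88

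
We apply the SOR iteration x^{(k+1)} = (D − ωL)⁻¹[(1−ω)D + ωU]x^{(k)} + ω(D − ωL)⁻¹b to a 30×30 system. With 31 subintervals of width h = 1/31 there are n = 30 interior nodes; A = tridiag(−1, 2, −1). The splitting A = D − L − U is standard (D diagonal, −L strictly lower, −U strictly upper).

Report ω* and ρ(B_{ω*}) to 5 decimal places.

ω* = 1.81625, ρ_SOR = 0.81625

½·tridiag(1,0,1) at n=30: λ_k = cos(kπ/31); max |λ| at k=1 ⇒ ρ_J = cos(π/31) ≈ 0.99487.
√(1 − cos²(π/31)) = sin(π/31) ≈ 0.101168.
Then 2/(1+√(1−ρ_J²)) = 2/(1+0.101168); ω* = 2/1.101168 = 1.81625.
At ω = 1.81625 every |λ(B_ω)| = ω−1, so ρ_SOR = 0.81625.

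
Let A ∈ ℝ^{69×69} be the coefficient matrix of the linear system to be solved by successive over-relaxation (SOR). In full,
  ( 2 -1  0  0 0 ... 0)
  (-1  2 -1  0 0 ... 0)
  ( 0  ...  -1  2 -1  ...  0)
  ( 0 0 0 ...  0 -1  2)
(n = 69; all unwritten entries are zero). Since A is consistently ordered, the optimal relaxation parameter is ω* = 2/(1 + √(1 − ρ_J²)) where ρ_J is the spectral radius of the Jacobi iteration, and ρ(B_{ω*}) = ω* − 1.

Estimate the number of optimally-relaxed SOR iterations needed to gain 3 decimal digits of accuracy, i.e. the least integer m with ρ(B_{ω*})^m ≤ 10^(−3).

m = 77

½·tridiag(1,0,1) at n=69: λ_k = cos(kπ/70); max |λ| at k=1 ⇒ ρ_J = cos(π/70) ≈ 0.9989931.
1 − cos²(π/70) = sin²(π/70) ⇒ √(1−ρ_J²) = sin(π/70) = 0.0448648.
Then 2/(1+√(1−ρ_J²)) = 2/(1+0.0448648); ω* = 2/1.0448648 = 1.9141232.
ρ_SOR = ω* − 1 ≈ 0.9141232.
For 3 digits: m = 3·ln10 / (−ln 0.9141232) = 6.90776/0.0897899 = 76.932; round up → m = 77.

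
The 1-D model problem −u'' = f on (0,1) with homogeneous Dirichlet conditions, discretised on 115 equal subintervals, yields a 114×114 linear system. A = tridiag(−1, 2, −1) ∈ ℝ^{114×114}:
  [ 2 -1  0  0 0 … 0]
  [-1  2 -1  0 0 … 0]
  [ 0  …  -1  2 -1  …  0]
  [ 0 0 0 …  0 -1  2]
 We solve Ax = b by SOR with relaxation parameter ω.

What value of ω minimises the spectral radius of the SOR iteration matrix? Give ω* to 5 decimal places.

n=114: λ(B_J) = 1 − λ(A)/2 = cos(kπ/115); k=1 gives ρ_J = 0.99963.
√(1−ρ_J²) = |sin(π/115)| = 0.027315
Then 2/(1+√(1−ρ_J²)) = 2/(1+0.027315); ω* = 2/1.027315 = 1.94682.
[ρ_SOR] ω* − 1 = 0.94682.

ω* = 1.94682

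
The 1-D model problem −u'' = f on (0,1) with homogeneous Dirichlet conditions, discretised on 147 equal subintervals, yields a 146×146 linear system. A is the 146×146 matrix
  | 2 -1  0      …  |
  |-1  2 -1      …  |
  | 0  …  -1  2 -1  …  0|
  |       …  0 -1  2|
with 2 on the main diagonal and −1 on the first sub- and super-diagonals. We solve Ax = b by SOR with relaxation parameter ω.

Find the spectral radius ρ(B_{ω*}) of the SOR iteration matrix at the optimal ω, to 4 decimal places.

ρ_SOR = 0.9582

spectrum of D⁻¹(L+U) = {cos(kπ/147) : 1≤k≤146}; ρ_J = cos(π/147) = 0.9998.
1 − cos²(π/147) = sin²(π/147) ⇒ √(1−ρ_J²) = sin(π/147) = 0.02137.
So ω* = 2/1.02137 = 1.9582 (Young).
ρ(B_{ω*}) = ω*−1 = 0.9582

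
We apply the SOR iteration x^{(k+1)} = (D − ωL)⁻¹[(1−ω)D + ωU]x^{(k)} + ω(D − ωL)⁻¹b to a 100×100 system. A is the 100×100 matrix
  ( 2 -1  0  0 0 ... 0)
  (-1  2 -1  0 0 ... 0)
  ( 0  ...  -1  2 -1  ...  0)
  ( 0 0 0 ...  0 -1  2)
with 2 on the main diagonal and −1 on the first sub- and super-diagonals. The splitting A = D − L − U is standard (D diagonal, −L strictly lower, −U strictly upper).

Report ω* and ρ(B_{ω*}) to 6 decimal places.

spectrum of D⁻¹(L+U) = {cos(kπ/101) : 1≤k≤100}; ρ_J = cos(π/101) = 0.999516.
√(1−ρ_J²) = |sin(π/101)| = 0.0310999
So ω* = 2/1.0310999 = 1.939676 (Young).
ρ(B_{ω*}) = ω*−1 = 0.939676

ω* = 1.939676, ρ_SOR = 0.939676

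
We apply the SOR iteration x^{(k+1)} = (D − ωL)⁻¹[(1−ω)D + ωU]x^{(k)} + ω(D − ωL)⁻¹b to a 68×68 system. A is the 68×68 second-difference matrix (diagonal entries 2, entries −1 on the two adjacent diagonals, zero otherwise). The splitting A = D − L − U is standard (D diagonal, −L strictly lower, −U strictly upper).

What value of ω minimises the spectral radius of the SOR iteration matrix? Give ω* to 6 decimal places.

ω* = 1.912934

½·tridiag(1,0,1) at n=68: λ_k = cos(kπ/69); max |λ| at k=1 ⇒ ρ_J = cos(π/69) ≈ 0.998964.
1 − cos²(π/69) = sin²(π/69) ⇒ √(1−ρ_J²) = sin(π/69) = 0.0455146.
ω* = 2/(1 + 0.0455146) = 2/1.0455146 = 1.912934.
ρ(B_{ω*}) = ω*−1 = 0.912934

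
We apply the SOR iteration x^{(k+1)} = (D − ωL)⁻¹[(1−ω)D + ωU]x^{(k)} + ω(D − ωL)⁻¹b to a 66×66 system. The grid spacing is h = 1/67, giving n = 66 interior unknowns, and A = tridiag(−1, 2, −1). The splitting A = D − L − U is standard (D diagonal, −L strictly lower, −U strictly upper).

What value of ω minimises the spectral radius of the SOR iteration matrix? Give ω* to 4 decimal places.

ω* = 1.9105

B_J for the 66×66 system has eigenvalues cos(kπ/67); ρ_J = cos(π/67) = 0.9989.
root = sin(π/67) = 0.04687  (since 1−cos² = sin²).
ω* = 2 / (1 + 0.04687) = 2 / 1.04687 ≈ 1.9105.
ρ_SOR = ω* − 1 ≈ 0.9105.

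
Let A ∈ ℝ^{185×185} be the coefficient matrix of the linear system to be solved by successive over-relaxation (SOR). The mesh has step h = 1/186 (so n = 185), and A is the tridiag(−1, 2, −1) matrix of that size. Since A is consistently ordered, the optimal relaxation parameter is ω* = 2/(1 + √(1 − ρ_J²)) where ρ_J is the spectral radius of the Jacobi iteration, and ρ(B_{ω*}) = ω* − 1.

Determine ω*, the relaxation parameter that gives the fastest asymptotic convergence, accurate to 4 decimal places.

B_J for the 185×185 system has eigenvalues cos(kπ/186); ρ_J = cos(π/186) = 0.9999.
root = sin(π/186) = 0.01689  (since 1−cos² = sin²).
ω* = 2/(1 + 0.01689) = 2/1.01689 = 1.9668.
ρ_SOR = ω* − 1 = 1.9668 − 1 = 0.9668.

ω* = 1.9668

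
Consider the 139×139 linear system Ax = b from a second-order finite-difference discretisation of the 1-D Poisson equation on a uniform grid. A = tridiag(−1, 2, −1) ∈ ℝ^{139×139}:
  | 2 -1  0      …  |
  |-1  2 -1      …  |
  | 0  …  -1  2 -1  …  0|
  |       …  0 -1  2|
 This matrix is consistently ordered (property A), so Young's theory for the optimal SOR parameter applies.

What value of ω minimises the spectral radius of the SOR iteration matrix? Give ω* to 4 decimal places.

ω* = 1.9561

With n=139, ρ(Jacobi) = cos(π/140) = 0.9997.
1 − cos²(π/140) = sin²(π/140) ⇒ √(1−ρ_J²) = sin(π/140) = 0.02244.
ω* = 2/(1+0.02244) = 1.9561
ρ_SOR = ω* − 1 = 1.9561 − 1 = 0.9561.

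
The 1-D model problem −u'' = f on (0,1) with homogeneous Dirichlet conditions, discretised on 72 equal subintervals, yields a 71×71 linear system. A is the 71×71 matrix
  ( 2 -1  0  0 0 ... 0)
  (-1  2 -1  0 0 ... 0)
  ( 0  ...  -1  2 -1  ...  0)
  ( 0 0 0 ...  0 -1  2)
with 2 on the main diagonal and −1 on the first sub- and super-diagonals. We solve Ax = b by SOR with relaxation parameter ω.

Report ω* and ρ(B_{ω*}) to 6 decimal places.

ω* = 1.916407, ρ_SOR = 0.916407

B_J for the 71×71 system has eigenvalues cos(kπ/72); ρ_J = cos(π/72) = 0.999048.
√(1 − cos²(π/72)) = sin(π/72) ≈ 0.0436194.
[ω*] 2 ÷ (1 + 0.0436194) = 2 ÷ 1.0436194 = 1.916407.
ρ(B_{ω*}) = ω*−1 = 0.916407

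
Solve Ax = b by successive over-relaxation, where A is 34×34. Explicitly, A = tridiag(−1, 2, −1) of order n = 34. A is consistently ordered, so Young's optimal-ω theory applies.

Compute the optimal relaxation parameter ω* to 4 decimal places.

ω* = 1.8355

With n=34, ρ(Jacobi) = cos(π/35) = 0.9960.
1 − cos²(π/35) = sin²(π/35) ⇒ √(1−ρ_J²) = sin(π/35) = 0.08964.
Young: ω* = 2/(1+√(1−ρ_J²)) = 2/(1+0.08964) = 2/1.08964 = 1.8355.
ρ_SOR = ω* − 1 = 1.8355 − 1 = 0.8355.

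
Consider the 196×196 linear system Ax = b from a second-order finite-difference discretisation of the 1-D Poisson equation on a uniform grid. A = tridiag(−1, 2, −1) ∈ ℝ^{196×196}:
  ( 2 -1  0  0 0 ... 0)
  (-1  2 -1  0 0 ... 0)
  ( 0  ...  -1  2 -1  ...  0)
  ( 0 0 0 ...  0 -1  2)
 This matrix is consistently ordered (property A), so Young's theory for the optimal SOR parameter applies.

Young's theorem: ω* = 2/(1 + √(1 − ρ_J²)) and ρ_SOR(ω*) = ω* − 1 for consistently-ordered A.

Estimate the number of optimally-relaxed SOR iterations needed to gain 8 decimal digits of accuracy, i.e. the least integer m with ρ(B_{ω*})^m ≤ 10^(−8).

ρ_J = max_k |cos(kπ/197)| = cos(π/197) = 0.9998728
1 − cos²(π/197) = sin²(π/197) ⇒ √(1−ρ_J²) = sin(π/197) = 0.0159465.
Young: ω* = 2/(1+√(1−ρ_J²)) = 2/(1+0.0159465) = 2/1.0159465 = 1.9686076.
[ρ_SOR] ω* − 1 = 0.9686076.
(0.9686076)^m ≤ 10^{−8}  ⇒  m·ln(0.9686076) ≤ −8·ln10  ⇒  m ≥ 577.529  ⇒  m = 578

m = 578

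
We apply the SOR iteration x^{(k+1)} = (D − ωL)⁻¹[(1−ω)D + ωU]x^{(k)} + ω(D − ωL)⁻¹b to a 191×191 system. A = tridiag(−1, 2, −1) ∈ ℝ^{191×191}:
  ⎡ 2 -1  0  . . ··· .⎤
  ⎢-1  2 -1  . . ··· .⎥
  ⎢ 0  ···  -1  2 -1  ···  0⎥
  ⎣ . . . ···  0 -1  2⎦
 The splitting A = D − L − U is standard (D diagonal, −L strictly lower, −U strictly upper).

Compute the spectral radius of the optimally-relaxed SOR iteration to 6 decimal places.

ρ_J = max_k |cos(kπ/192)| = cos(π/192) = 0.999866
√(1−ρ_J²) = |sin(π/192)| = 0.0163617
Young: ω* = 2/(1+√(1−ρ_J²)) = 2/(1+0.0163617) = 2/1.0163617 = 1.967803.
[ρ_SOR] ω* − 1 = 0.967803.

ρ_SOR = 0.967803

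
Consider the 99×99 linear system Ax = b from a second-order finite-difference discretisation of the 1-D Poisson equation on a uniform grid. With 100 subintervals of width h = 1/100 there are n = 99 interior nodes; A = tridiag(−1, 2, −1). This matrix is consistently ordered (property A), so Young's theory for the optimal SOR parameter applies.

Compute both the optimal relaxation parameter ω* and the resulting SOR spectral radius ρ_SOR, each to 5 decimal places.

ω* = 1.93909, ρ_SOR = 0.93909

ρ_J = max_k |cos(kπ/100)| = cos(π/100) = 0.99951
√(1 − cos²(π/100)) = sin(π/100) ≈ 0.031411.
ω* = 2/(1 + 0.031411) = 2/1.031411 = 1.93909.
[ρ_SOR] ω* − 1 = 0.93909.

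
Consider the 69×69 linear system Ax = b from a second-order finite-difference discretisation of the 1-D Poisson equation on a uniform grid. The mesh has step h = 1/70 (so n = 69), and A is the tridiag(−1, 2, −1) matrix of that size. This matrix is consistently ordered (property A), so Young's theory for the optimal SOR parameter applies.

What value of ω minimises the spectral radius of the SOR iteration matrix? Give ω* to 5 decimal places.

[ρ_J] n=69: ρ(B_J) = cos(π/(n+1)) = cos(π/70) = 0.99899.
√(1−ρ_J²) = |sin(π/70)| = 0.044865
Young: ω* = 2/(1+√(1−ρ_J²)) = 2/(1+0.044865) = 2/1.044865 = 1.91412.
ρ_SOR = ω* − 1 = 1.91412 − 1 = 0.91412.

ω* = 1.91412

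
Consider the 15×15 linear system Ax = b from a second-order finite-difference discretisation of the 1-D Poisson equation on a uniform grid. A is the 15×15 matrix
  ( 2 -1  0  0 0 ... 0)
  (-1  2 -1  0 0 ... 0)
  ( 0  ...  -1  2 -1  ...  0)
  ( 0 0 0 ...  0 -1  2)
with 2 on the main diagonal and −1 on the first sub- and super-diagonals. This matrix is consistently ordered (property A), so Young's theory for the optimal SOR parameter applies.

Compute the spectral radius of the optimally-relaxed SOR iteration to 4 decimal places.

n=15: λ(B_J) = 1 − λ(A)/2 = cos(kπ/16); k=1 gives ρ_J = 0.9808.
√(1−ρ_J²) = |sin(π/16)| = 0.19509
So ω* = 2/1.19509 = 1.6735 (Young).
ρ(B_{ω*}) = ω*−1 = 0.6735

ρ_SOR = 0.6735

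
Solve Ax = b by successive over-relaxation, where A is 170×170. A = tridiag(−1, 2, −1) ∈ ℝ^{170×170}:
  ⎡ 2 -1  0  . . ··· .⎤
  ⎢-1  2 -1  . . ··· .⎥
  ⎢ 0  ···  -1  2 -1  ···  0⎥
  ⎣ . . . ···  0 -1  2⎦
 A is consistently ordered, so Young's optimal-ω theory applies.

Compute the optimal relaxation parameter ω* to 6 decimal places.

ω* = 1.963921

[ρ_J] n=170: ρ(B_J) = cos(π/(n+1)) = cos(π/171) = 0.999831.
root = sin(π/171) = 0.0183709  (since 1−cos² = sin²).
[ω*] 2 ÷ (1 + 0.0183709) = 2 ÷ 1.0183709 = 1.963921.
At ω = 1.963921 every |λ(B_ω)| = ω−1, so ρ_SOR = 0.963921.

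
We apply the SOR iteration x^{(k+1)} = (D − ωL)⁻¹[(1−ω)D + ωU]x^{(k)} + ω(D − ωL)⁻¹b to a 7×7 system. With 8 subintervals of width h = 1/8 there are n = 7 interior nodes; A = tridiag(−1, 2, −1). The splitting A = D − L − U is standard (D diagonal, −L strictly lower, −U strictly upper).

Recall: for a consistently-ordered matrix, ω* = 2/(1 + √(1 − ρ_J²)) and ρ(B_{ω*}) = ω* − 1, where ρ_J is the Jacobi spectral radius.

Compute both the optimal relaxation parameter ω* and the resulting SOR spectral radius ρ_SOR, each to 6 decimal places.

B_J for the 7×7 system has eigenvalues cos(kπ/8); ρ_J = cos(π/8) = 0.923880.
root = sin(π/8) = 0.3826834  (since 1−cos² = sin²).
Young: ω* = 2/(1+√(1−ρ_J²)) = 2/(1+0.3826834) = 2/1.3826834 = 1.446463.
ρ(B_{ω*}) = ω*−1 = 0.446463

ω* = 1.446463, ρ_SOR = 0.446463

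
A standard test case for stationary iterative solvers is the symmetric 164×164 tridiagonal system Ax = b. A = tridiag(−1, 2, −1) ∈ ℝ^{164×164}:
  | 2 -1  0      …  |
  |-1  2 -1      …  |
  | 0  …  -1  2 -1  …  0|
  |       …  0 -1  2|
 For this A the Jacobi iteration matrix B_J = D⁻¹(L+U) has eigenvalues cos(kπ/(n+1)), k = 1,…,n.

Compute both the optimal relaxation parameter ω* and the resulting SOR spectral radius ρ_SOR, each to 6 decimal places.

ω* = 1.962634, ρ_SOR = 0.962634

With n=164, ρ(Jacobi) = cos(π/165) = 0.999819.
√(1−ρ_J²) = |sin(π/165)| = 0.0190388
So ω* = 2/1.0190388 = 1.962634 (Young).
ρ_SOR = ω* − 1 ≈ 0.962634.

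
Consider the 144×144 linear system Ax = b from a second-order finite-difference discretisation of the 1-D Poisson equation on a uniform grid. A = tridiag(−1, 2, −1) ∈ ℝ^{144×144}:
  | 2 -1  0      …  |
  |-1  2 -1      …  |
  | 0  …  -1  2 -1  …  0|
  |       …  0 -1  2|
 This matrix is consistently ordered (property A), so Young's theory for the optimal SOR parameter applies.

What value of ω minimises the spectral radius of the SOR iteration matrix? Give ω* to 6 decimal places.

ω* = 1.957590

spectrum of D⁻¹(L+U) = {cos(kπ/145) : 1≤k≤144}; ρ_J = cos(π/145) = 0.999765.
√(1 − cos²(π/145)) = sin(π/145) ≈ 0.0216645.
So ω* = 2/1.0216645 = 1.957590 (Young).
and ρ(B_{ω*}) = 1.957590 − 1 = 0.957590.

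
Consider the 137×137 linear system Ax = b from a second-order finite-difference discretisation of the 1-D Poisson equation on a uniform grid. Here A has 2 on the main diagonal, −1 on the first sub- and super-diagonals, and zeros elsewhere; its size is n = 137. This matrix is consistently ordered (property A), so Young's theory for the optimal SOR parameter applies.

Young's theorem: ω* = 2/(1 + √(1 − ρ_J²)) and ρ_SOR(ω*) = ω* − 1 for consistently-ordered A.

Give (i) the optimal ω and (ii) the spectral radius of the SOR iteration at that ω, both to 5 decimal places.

ω* = 1.95549, ρ_SOR = 0.95549

n=137: λ(B_J) = 1 − λ(A)/2 = cos(kπ/138); k=1 gives ρ_J = 0.99974.
√(1 − cos²(π/138)) = sin(π/138) ≈ 0.022763.
So ω* = 2/1.022763 = 1.95549 (Young).
[ρ_SOR] ω* − 1 = 0.95549.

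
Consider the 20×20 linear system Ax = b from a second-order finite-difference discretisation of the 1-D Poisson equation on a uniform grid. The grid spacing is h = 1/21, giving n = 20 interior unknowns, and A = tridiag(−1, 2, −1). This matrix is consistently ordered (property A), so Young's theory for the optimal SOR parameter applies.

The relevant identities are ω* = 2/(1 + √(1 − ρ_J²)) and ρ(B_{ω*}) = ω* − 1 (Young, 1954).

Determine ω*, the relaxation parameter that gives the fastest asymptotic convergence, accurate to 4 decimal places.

[ρ_J] n=20: ρ(B_J) = cos(π/(n+1)) = cos(π/21) = 0.9888.
√(1 − cos²(π/21)) = sin(π/21) ≈ 0.14904.
So ω* = 2/1.14904 = 1.7406 (Young).
ρ(B_{ω*}) = ω*−1 = 0.7406

ω* = 1.7406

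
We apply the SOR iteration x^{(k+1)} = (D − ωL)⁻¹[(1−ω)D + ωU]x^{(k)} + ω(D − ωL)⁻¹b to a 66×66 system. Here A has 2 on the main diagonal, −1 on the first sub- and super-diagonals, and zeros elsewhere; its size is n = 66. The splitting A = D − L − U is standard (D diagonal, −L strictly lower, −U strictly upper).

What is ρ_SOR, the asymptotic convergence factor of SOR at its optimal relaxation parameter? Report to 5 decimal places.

B_J for the 66×66 system has eigenvalues cos(kπ/67); ρ_J = cos(π/67) = 0.99890.
root = sin(π/67) = 0.046872  (since 1−cos² = sin²).
ω* = 2/(1+0.046872) = 1.91045
ρ_SOR = ω* − 1 = 1.91045 − 1 = 0.91045.

ρ_SOR = 0.91045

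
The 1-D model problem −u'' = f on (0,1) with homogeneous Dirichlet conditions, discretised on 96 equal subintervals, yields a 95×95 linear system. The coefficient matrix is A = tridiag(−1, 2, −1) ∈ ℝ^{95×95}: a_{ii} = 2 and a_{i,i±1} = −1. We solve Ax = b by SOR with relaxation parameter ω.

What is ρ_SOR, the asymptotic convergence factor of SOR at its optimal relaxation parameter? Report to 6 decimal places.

ρ_SOR = 0.936635

[ρ_J] n=95: ρ(B_J) = cos(π/(n+1)) = cos(π/96) = 0.999465.
1 − cos²(π/96) = sin²(π/96) ⇒ √(1−ρ_J²) = sin(π/96) = 0.0327191.
So ω* = 2/1.0327191 = 1.936635 (Young).
At ω = 1.936635 every |λ(B_ω)| = ω−1, so ρ_SOR = 0.936635.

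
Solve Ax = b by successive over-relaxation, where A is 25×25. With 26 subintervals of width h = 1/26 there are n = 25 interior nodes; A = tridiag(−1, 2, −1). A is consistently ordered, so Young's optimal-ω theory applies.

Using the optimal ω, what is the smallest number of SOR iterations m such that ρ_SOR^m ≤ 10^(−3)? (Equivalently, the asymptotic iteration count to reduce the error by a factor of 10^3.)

[ρ_J] n=25: ρ(B_J) = cos(π/(n+1)) = cos(π/26) = 0.9927089.
√(1−ρ_J²) simplifies to sin(π/26) = 0.1205367.
So ω* = 2/1.1205367 = 1.7848590 (Young).
[ρ_SOR] ω* − 1 = 0.7848590.
For 3 digits: m = 3·ln10 / (−ln 0.7848590) = 6.90776/0.242251 = 28.515; round up → m = 29.

m = 29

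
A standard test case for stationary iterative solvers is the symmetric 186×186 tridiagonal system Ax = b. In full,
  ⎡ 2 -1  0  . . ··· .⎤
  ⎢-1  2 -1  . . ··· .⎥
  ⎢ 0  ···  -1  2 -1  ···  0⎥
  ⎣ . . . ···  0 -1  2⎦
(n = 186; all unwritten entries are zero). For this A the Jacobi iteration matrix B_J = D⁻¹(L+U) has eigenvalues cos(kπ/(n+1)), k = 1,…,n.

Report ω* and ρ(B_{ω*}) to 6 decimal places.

n=186: λ(B_J) = 1 − λ(A)/2 = cos(kπ/187); k=1 gives ρ_J = 0.999859.
1 − cos²(π/187) = sin²(π/187) ⇒ √(1−ρ_J²) = sin(π/187) = 0.0167992.
[ω*] 2 ÷ (1 + 0.0167992) = 2 ÷ 1.0167992 = 1.966957.
and ρ(B_{ω*}) = 1.966957 − 1 = 0.966957.

ω* = 1.966957, ρ_SOR = 0.966957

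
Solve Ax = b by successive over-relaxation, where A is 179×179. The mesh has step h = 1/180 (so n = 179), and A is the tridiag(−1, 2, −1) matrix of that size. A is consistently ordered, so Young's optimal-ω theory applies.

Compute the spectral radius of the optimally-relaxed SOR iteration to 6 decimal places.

n=179: λ(B_J) = 1 − λ(A)/2 = cos(kπ/180); k=1 gives ρ_J = 0.999848.
√(1 − cos²(π/180)) = sin(π/180) ≈ 0.0174524.
ω* = 2 / (1 + 0.0174524) = 2 / 1.0174524 ≈ 1.965694.
ρ(B_{ω*}) = ω*−1 = 0.965694

ρ_SOR = 0.965694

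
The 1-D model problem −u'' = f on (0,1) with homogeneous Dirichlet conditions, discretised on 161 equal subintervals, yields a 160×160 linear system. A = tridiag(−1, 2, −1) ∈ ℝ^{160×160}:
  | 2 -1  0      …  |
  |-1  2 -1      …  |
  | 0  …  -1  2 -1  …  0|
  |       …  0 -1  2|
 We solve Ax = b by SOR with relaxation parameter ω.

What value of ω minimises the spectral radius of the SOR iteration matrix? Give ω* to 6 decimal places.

½·tridiag(1,0,1) at n=160: λ_k = cos(kπ/161); max |λ| at k=1 ⇒ ρ_J = cos(π/161) ≈ 0.999810.
root = sin(π/161) = 0.0195118  (since 1−cos² = sin²).
ω* = 2 / (1 + 0.0195118) = 2 / 1.0195118 ≈ 1.961723.
[ρ_SOR] ω* − 1 = 0.961723.

ω* = 1.961723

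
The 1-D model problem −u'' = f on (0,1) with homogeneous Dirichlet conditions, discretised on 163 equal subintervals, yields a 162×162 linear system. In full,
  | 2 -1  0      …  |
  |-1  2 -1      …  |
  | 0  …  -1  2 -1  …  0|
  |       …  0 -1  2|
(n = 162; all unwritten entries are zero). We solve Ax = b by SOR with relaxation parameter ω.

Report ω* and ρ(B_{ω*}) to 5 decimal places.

With n=162, ρ(Jacobi) = cos(π/163) = 0.99981.
root = sin(π/163) = 0.019272  (since 1−cos² = sin²).
Young: ω* = 2/(1+√(1−ρ_J²)) = 2/(1+0.019272) = 2/1.019272 = 1.96218.
ρ(B_{ω*}) = ω*−1 = 0.96218

ω* = 1.96218, ρ_SOR = 0.96218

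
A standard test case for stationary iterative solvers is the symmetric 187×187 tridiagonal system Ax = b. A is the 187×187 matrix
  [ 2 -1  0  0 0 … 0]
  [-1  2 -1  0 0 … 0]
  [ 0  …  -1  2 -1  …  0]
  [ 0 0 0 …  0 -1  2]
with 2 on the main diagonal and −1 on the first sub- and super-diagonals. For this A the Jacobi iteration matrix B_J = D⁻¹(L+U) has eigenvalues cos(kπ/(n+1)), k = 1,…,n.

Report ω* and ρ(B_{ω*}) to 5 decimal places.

ω* = 1.96713, ρ_SOR = 0.96713

[ρ_J] n=187: ρ(B_J) = cos(π/(n+1)) = cos(π/188) = 0.99986.
root = sin(π/188) = 0.016710  (since 1−cos² = sin²).
ω* = 2/(1+0.016710) = 1.96713
ρ_SOR = ω* − 1 = 1.96713 − 1 = 0.96713.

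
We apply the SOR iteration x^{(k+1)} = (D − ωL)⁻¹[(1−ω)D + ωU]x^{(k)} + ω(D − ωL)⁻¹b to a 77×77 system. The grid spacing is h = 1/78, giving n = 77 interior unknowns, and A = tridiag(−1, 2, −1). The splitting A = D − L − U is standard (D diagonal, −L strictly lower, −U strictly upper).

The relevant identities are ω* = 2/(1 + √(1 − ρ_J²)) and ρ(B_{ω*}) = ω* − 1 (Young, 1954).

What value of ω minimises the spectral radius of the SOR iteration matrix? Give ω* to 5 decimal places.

ω* = 1.92259

B_J for the 77×77 system has eigenvalues cos(kπ/78); ρ_J = cos(π/78) = 0.99919.
√(1 − cos²(π/78)) = sin(π/78) ≈ 0.040266.
So ω* = 2/1.040266 = 1.92259 (Young).
[ρ_SOR] ω* − 1 = 0.92259.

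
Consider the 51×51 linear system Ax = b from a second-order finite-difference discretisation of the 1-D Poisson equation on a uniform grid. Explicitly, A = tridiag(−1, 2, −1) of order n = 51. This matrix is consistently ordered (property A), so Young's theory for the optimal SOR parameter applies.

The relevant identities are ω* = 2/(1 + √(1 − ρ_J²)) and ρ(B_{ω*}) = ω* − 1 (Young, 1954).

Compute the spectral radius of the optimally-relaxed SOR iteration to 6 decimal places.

ρ_SOR = 0.886119

½·tridiag(1,0,1) at n=51: λ_k = cos(kπ/52); max |λ| at k=1 ⇒ ρ_J = cos(π/52) ≈ 0.998176.
√(1−ρ_J²) = |sin(π/52)| = 0.0603785
So ω* = 2/1.0603785 = 1.886119 (Young).
[ρ_SOR] ω* − 1 = 0.886119.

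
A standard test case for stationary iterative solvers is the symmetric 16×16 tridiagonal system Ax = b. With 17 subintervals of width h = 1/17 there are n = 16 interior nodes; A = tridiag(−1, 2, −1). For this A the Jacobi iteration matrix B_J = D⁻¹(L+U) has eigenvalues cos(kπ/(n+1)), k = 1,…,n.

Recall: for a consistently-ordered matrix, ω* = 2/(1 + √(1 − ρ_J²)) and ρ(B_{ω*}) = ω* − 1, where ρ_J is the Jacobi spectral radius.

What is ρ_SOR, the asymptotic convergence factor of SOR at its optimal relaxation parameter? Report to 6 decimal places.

ρ_SOR = 0.689547

[ρ_J] n=16: ρ(B_J) = cos(π/(n+1)) = cos(π/17) = 0.982973.
1 − cos²(π/17) = sin²(π/17) ⇒ √(1−ρ_J²) = sin(π/17) = 0.1837495.
[ω*] 2 ÷ (1 + 0.1837495) = 2 ÷ 1.1837495 = 1.689547.
ρ(B_{ω*}) = ω*−1 = 0.689547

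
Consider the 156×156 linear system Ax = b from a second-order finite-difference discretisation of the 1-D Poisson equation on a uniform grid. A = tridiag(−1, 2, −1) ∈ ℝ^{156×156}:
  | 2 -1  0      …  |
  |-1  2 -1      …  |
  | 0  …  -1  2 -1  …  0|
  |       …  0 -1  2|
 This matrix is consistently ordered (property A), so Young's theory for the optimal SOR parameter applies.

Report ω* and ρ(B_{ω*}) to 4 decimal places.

ω* = 1.9608, ρ_SOR = 0.9608

[ρ_J] n=156: ρ(B_J) = cos(π/(n+1)) = cos(π/157) = 0.9998.
1 − cos²(π/157) = sin²(π/157) ⇒ √(1−ρ_J²) = sin(π/157) = 0.02001.
Young: ω* = 2/(1+√(1−ρ_J²)) = 2/(1+0.02001) = 2/1.02001 = 1.9608.
[ρ_SOR] ω* − 1 = 0.9608.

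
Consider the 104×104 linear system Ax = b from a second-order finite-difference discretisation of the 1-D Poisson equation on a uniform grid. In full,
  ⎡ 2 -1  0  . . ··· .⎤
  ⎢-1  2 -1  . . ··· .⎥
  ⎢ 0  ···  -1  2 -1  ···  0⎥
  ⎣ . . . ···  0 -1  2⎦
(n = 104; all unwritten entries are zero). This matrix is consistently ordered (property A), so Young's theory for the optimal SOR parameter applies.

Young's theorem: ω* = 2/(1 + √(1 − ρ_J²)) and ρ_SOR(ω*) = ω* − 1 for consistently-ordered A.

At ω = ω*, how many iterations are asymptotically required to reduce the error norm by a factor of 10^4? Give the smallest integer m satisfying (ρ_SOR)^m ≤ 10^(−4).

B_J for the 104×104 system has eigenvalues cos(kπ/105); ρ_J = cos(π/105) = 0.9995524.
√(1−ρ_J²) = |sin(π/105)| = 0.0299155
So ω* = 2/1.0299155 = 1.9419069 (Young).
[ρ_SOR] ω* − 1 = 0.9419069.
ρ_SOR^m ≤ 10^(−4) ⇔ m ≥ 4·ln10/(−ln 0.9419069) = 9.21034/0.0598488 = 153.893; m = ⌈153.893⌉ = 154.

m = 154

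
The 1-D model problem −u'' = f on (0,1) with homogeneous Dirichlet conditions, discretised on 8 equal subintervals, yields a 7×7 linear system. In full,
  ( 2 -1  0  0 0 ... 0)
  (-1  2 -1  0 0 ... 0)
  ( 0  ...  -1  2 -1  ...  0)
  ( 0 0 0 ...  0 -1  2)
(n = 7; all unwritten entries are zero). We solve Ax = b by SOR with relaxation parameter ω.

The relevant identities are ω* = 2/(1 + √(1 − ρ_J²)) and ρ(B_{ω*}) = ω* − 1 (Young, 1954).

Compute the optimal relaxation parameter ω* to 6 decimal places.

ω* = 1.446463

B_J for the 7×7 system has eigenvalues cos(kπ/8); ρ_J = cos(π/8) = 0.923880.
root = sin(π/8) = 0.3826834  (since 1−cos² = sin²).
[ω*] 2 ÷ (1 + 0.3826834) = 2 ÷ 1.3826834 = 1.446463.
Hence ρ(B_{ω*}) = 1.446463 − 1 = 0.446463.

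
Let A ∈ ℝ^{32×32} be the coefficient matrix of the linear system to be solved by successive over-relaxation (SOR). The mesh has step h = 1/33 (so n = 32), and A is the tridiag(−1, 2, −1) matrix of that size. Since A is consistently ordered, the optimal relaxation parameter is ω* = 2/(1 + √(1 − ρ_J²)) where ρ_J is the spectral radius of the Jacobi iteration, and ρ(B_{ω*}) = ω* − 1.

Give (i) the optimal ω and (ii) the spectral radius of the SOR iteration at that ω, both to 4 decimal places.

ω* = 1.8264, ρ_SOR = 0.8264

½·tridiag(1,0,1) at n=32: λ_k = cos(kπ/33); max |λ| at k=1 ⇒ ρ_J = cos(π/33) ≈ 0.9955.
root = sin(π/33) = 0.09506  (since 1−cos² = sin²).
ω* = 2 / (1 + 0.09506) = 2 / 1.09506 ≈ 1.8264.
ρ(B_{ω*}) = ω*−1 = 0.8264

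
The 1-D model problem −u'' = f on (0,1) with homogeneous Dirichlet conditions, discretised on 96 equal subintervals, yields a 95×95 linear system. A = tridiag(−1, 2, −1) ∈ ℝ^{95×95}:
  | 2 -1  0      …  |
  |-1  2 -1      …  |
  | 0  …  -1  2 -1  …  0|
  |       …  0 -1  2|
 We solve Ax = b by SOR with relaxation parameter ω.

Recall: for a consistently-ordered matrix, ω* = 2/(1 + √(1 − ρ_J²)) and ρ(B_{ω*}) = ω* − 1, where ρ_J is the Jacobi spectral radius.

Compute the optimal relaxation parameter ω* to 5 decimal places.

With n=95, ρ(Jacobi) = cos(π/96) = 0.99946.
1 − cos²(π/96) = sin²(π/96) ⇒ √(1−ρ_J²) = sin(π/96) = 0.032719.
ω* = 2/(1+0.032719) = 1.93664
[ρ_SOR] ω* − 1 = 0.93664.

ω* = 1.93664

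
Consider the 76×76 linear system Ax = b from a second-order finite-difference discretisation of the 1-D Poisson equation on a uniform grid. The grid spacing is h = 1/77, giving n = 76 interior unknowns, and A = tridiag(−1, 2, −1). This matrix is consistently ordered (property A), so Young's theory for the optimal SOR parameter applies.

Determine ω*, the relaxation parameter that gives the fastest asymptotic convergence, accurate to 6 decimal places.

With n=76, ρ(Jacobi) = cos(π/77) = 0.999168.
√(1−ρ_J²) simplifies to sin(π/77) = 0.0407886.
ω* = 2/(1 + 0.0407886) = 2/1.0407886 = 1.921620.
and ρ(B_{ω*}) = 1.921620 − 1 = 0.921620.

ω* = 1.921620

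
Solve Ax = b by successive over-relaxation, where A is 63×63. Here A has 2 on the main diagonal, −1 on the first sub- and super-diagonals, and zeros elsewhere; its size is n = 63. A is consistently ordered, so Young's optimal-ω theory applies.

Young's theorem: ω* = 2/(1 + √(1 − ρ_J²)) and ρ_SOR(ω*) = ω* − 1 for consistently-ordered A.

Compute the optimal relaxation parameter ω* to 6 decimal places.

With n=63, ρ(Jacobi) = cos(π/64) = 0.998795.
√(1−ρ_J²) simplifies to sin(π/64) = 0.0490677.
ω* = 2/(1 + 0.0490677) = 2/1.0490677 = 1.906455.
Hence ρ(B_{ω*}) = 1.906455 − 1 = 0.906455.

ω* = 1.906455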